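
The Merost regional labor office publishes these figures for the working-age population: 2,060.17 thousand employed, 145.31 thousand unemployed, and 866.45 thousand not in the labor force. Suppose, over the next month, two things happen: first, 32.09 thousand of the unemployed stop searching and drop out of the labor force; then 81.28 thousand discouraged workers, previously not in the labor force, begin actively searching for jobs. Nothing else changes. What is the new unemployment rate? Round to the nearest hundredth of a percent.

New unemployment rate ≈ 8.63%.

Initially, labor force = 2,060.17 + 145.31 = 2,205.48 thousand, so u = 145.31/2,205.48 = 6.59%.
After the first change, unemployed and labor force both fall by 32.09 → E = 2,060.17, U = 113.22, labor force = 2,173.39 thousand.
After the second change, unemployed and labor force both rise by 81.28 → E = 2,060.17, U = 194.50, labor force = 2,254.67 thousand.
New unemployment rate = 194.50 / 2,254.67 = 8.63%.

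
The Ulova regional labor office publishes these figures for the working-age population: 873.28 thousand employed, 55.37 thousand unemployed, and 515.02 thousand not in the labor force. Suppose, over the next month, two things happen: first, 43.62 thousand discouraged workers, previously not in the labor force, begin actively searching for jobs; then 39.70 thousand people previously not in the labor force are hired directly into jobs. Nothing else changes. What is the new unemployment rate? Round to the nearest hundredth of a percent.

Initially, labor force = 873.28 + 55.37 = 928.65 thousand, so u = 55.37/928.65 = 5.96%.
After the first change, unemployed and labor force both rise by 43.62 → E = 873.28, U = 98.99, labor force = 972.27 thousand.
After the second change, employed and labor force both rise by 39.70; unemployed unchanged → E = 912.98, U = 98.99, labor force = 1,011.97 thousand.
New unemployment rate = 98.99 / 1,011.97 = 9.78%.

New unemployment rate ≈ 9.78%.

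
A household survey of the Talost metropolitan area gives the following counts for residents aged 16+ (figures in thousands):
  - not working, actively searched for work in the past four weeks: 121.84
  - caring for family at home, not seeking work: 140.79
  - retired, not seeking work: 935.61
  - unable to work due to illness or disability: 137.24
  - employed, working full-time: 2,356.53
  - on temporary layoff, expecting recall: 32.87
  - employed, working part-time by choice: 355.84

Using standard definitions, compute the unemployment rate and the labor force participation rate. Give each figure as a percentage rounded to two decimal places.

Unemployment rate ≈ 5.40%; labor force participation rate ≈ 70.26%.

Employed = 2,356.53 + 355.84 = 2,712.37 thousand.
Unemployed = 121.84 + 32.87 = 154.71 thousand (jobless and actively searching, or on temporary layoff).
Labor force = 2,712.37 + 154.71 = 2,867.08 thousand.
Not in labor force = 140.79 + 935.61 + 137.24 = 1,213.64 thousand (those not working and not actively searching are outside the labor force).
Civilian working-age population = 2,867.08 + 1,213.64 = 4,080.72 thousand.
Unemployment rate = 154.71 / 2,867.08 = 5.40%.
Labor force participation rate = 2,867.08 / 4,080.72 = 70.26%.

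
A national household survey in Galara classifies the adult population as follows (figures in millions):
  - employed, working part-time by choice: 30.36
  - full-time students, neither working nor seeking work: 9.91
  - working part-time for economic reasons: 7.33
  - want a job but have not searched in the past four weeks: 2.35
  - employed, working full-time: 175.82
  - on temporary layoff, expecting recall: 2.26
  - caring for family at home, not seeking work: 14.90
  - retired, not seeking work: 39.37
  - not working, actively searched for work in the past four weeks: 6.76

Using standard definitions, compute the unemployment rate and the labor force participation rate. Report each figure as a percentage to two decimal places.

Unemployment rate ≈ 4.05%; labor force participation rate ≈ 76.98%.

Employed = 30.36 + 7.33 + 175.82 = 213.51 million (anyone who worked, including part-time for economic reasons, counts as employed).
Unemployed = 2.26 + 6.76 = 9.02 million (jobless and actively searching, or on temporary layoff).
Labor force = 213.51 + 9.02 = 222.53 million.
Not in labor force = 9.91 + 2.35 + 14.90 + 39.37 = 66.53 million (those not working and not actively searching are outside the labor force — including those who want a job but have given up searching).
Civilian working-age population = 222.53 + 66.53 = 289.06 million.
Unemployment rate = 9.02 / 222.53 = 4.05%.
Labor force participation rate = 222.53 / 289.06 = 76.98%.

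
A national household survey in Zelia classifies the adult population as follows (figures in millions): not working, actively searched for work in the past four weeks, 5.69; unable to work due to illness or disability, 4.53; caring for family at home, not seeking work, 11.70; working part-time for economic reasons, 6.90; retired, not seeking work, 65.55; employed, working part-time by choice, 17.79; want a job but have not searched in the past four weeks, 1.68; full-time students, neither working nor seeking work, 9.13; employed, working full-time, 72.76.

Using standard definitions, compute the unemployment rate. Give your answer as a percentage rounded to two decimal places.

Employed = 6.90 + 17.79 + 72.76 = 97.45 million (anyone who worked, including part-time for economic reasons, counts as employed).
Unemployed = 5.69 million.
Labor force = 97.45 + 5.69 = 103.14 million.
Unemployment rate = 5.69 / 103.14 = 5.52%.

Unemployment rate ≈ 5.52%.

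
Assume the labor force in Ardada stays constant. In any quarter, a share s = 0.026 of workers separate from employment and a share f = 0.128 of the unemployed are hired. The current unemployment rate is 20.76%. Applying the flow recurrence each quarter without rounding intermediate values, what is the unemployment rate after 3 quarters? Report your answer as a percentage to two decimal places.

With a fixed labor force, u_{t+1} = u_t + s·(1−u_t) − f·u_t = u_t·(1−s−f) + s.
Here 1−s−f = 0.846 and s = 0.026.
u_1 = 0.207600 × 0.846 + 0.026 = 0.201630.
u_2 = 0.201630 × 0.846 + 0.026 = 0.196579.
u_3 = 0.196579 × 0.846 + 0.026 = 0.192306.

Unemployment rate after three quarters ≈ 19.23%.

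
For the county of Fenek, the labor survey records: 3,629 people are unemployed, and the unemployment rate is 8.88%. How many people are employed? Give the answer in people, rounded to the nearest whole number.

Labor force = U / u = 3,629 / 0.0888 ≈ 40,867.
Employed = labor force − unemployed = 40,867 − 3,629 = 37,238.

About 37,238 are employed.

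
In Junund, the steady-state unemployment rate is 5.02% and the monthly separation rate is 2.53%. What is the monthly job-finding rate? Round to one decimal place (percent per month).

Job-finding rate ≈ 47.9% per month.

From u* = s/(s+f): f = s·(1−u)/u.
f = 2.53 × (1 − 0.0502) / 0.0502 = 2.4030 / 0.0502 ≈ 47.9% per month.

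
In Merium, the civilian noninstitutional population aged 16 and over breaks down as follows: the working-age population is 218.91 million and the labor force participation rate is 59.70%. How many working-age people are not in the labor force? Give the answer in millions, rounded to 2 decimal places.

Share not in the labor force = 1 − 0.5970 = 0.4030.
Not in labor force = 0.4030 × 218.91 ≈ 88.22 million.

About 88.22 million are not in the labor force.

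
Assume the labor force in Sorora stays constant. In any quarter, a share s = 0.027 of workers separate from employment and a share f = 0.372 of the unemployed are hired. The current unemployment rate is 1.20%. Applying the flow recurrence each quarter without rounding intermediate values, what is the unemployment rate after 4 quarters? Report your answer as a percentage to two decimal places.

With a fixed labor force, u_{t+1} = u_t + s·(1−u_t) − f·u_t = u_t·(1−s−f) + s.
Here 1−s−f = 0.601 and s = 0.027.
u_1 = 0.012000 × 0.601 + 0.027 = 0.034212.
u_2 = 0.034212 × 0.601 + 0.027 = 0.047561.
u_3 = 0.047561 × 0.601 + 0.027 = 0.055584.
u_4 = 0.055584 × 0.601 + 0.027 = 0.060406.

Unemployment rate after four quarters ≈ 6.04%.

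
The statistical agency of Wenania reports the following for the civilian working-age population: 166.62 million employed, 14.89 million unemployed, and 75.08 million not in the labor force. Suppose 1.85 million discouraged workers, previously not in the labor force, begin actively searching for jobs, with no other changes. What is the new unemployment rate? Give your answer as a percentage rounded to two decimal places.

New unemployment rate ≈ 9.13%.

Initially, labor force = 166.62 + 14.89 = 181.51 million, so u = 14.89/181.51 = 8.20%.
After the change, unemployed and labor force both rise by 1.85 → E = 166.62, U = 16.74, labor force = 183.36 million.
New unemployment rate = 16.74 / 183.36 = 9.13%.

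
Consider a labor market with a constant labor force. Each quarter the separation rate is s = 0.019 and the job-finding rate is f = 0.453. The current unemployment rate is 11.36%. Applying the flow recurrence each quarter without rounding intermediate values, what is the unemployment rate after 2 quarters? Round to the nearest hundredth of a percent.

With a fixed labor force, u_{t+1} = u_t + s·(1−u_t) − f·u_t = u_t·(1−s−f) + s.
Here 1−s−f = 0.528 and s = 0.019.
u_1 = 0.113600 × 0.528 + 0.019 = 0.078981.
u_2 = 0.078981 × 0.528 + 0.019 = 0.060702.

Unemployment rate after two quarters ≈ 6.07%.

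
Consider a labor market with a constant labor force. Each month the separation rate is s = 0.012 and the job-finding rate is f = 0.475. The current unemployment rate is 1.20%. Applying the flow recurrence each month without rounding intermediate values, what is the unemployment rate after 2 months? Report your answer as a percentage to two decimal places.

Unemployment rate after two months ≈ 2.13%.

With a fixed labor force, u_{t+1} = u_t + s·(1−u_t) − f·u_t = u_t·(1−s−f) + s.
Here 1−s−f = 0.513 and s = 0.012.
u_1 = 0.012000 × 0.513 + 0.012 = 0.018156.
u_2 = 0.018156 × 0.513 + 0.012 = 0.021314.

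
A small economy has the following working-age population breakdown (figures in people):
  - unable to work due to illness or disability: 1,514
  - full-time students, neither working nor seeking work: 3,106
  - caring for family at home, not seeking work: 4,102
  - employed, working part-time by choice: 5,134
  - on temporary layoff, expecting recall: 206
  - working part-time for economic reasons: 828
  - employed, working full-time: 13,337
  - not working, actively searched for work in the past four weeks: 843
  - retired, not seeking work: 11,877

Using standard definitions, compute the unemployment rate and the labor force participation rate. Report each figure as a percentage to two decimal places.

Employed = 5,134 + 828 + 13,337 = 19,299 (anyone who worked, including part-time for economic reasons, counts as employed).
Unemployed = 206 + 843 = 1,049 (jobless and actively searching, or on temporary layoff).
Labor force = 19,299 + 1,049 = 20,348.
Not in labor force = 1,514 + 3,106 + 4,102 + 11,877 = 20,599 (those not working and not actively searching are outside the labor force).
Civilian working-age population = 20,348 + 20,599 = 40,947.
Unemployment rate = 1,049 / 20,348 = 5.16%.
Labor force participation rate = 20,348 / 40,947 = 49.69%.

Unemployment rate ≈ 5.16%; labor force participation rate ≈ 49.69%.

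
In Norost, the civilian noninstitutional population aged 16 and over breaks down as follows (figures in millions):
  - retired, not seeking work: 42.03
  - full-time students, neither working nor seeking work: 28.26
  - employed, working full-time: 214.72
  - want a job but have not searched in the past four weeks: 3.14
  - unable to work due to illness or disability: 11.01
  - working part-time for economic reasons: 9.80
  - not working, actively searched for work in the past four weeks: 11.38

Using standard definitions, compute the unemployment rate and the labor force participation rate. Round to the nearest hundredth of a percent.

Unemployment rate ≈ 4.82%; labor force participation rate ≈ 73.64%.

Employed = 214.72 + 9.80 = 224.52 million (anyone who worked, including part-time for economic reasons, counts as employed).
Unemployed = 11.38 million.
Labor force = 224.52 + 11.38 = 235.90 million.
Not in labor force = 42.03 + 28.26 + 3.14 + 11.01 = 84.44 million (those not working and not actively searching are outside the labor force — including those who want a job but have given up searching).
Civilian working-age population = 235.90 + 84.44 = 320.34 million.
Unemployment rate = 11.38 / 235.90 = 4.82%.
Labor force participation rate = 235.90 / 320.34 = 73.64%.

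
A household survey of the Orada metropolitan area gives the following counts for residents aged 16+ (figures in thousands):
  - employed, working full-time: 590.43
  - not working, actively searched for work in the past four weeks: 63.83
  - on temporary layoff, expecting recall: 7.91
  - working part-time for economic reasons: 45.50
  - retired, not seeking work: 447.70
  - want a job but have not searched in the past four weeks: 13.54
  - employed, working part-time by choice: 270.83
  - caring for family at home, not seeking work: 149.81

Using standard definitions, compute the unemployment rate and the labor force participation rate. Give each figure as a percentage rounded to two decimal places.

Unemployment rate ≈ 7.33%; labor force participation rate ≈ 61.56%.

Employed = 590.43 + 45.50 + 270.83 = 906.76 thousand (anyone who worked, including part-time for economic reasons, counts as employed).
Unemployed = 63.83 + 7.91 = 71.74 thousand (jobless and actively searching, or on temporary layoff).
Labor force = 906.76 + 71.74 = 978.50 thousand.
Not in labor force = 447.70 + 13.54 + 149.81 = 611.05 thousand (those not working and not actively searching are outside the labor force — including those who want a job but have given up searching).
Civilian working-age population = 978.50 + 611.05 = 1,589.55 thousand.
Unemployment rate = 71.74 / 978.50 = 7.33%.
Labor force participation rate = 978.50 / 1,589.55 = 61.56%.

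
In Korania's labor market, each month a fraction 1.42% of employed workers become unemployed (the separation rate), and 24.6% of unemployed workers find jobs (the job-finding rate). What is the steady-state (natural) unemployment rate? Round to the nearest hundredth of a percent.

Steady-state unemployment rate ≈ 5.46%.

At steady state the flows balance: s·E = f·U, so U/(E+U) = s/(s+f).
u* = 1.42 / (1.42 + 24.6) = 1.42 / 26.02 = 5.46%.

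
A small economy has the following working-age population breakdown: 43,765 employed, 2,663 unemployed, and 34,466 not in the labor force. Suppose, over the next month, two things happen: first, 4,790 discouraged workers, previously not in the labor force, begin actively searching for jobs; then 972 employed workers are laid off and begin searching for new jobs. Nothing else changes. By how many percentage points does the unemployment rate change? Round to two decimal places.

The unemployment rate changes by +10.71 percentage points.

Initially, labor force = 43,765 + 2,663 = 46,428, so u = 2,663/46,428 = 5.74%.
After the first change, unemployed and labor force both rise by 4,790 → E = 43,765, U = 7,453, labor force = 51,218.
After the second change, employed falls and unemployed rises by 972; labor force unchanged → E = 42,793, U = 8,425, labor force = 51,218.
New unemployment rate = 8,425 / 51,218 = 16.45%.
Change = 16.45% − 5.74% = +10.71 percentage points.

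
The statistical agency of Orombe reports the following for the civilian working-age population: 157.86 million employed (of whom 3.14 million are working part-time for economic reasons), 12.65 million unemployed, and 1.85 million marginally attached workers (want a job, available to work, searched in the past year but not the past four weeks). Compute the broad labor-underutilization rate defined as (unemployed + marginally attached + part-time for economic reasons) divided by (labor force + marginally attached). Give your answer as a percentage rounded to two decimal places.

Broad underutilization rate ≈ 10.23%.

Labor force = 157.86 + 12.65 = 170.51 million.
Numerator = 12.65 + 1.85 + 3.14 = 17.64 million.
Denominator = 170.51 + 1.85 = 172.36 million.
Broad rate = 17.64 / 172.36 = 10.23%.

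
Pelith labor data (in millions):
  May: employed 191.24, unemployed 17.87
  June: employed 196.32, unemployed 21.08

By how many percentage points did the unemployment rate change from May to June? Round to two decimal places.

May: labor force = 191.24 + 17.87 = 209.11; u = 17.87/209.11 = 8.55%.
June: labor force = 196.32 + 21.08 = 217.40; u = 21.08/217.40 = 9.70%.
Change = 9.70% − 8.55% = +1.15 pp.

The unemployment rate changed by +1.15 percentage points.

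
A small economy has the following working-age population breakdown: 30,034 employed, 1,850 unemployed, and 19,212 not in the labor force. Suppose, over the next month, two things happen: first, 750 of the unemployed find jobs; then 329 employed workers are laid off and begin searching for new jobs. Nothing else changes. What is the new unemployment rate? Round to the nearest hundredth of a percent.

New unemployment rate ≈ 4.48%.

Initially, labor force = 30,034 + 1,850 = 31,884, so u = 1,850/31,884 = 5.80%.
After the first change, unemployed falls and employed rises by 750; labor force unchanged → E = 30,784, U = 1,100, labor force = 31,884.
After the second change, employed falls and unemployed rises by 329; labor force unchanged → E = 30,455, U = 1,429, labor force = 31,884.
New unemployment rate = 1,429 / 31,884 = 4.48%.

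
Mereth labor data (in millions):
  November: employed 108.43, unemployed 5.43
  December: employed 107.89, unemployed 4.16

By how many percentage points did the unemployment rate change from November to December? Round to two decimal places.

The unemployment rate changed by −1.06 percentage points.

November: labor force = 108.43 + 5.43 = 113.86; u = 5.43/113.86 = 4.77%.
December: labor force = 107.89 + 4.16 = 112.05; u = 4.16/112.05 = 3.71%.
Change = 3.71% − 4.77% = −1.06 pp.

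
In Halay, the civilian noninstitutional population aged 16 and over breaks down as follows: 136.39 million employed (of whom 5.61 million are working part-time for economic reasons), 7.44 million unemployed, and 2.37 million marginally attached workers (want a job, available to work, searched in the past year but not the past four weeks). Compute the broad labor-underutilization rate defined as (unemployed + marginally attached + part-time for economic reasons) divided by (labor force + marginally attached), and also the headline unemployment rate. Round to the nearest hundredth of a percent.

Broad underutilization rate ≈ 10.55%; headline unemployment rate ≈ 5.17%.

Labor force = 136.39 + 7.44 = 143.83 million.
Numerator = 7.44 + 2.37 + 5.61 = 15.42 million.
Denominator = 143.83 + 2.37 = 146.20 million.
Broad rate = 15.42 / 146.20 = 10.55%.
Headline unemployment rate = 7.44 / 143.83 = 5.17%.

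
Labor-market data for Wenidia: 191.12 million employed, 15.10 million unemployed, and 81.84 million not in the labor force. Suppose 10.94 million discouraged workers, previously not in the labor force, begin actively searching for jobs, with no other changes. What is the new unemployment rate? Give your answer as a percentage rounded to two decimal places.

New unemployment rate ≈ 11.99%.

Initially, labor force = 191.12 + 15.10 = 206.22 million, so u = 15.10/206.22 = 7.32%.
After the change, unemployed and labor force both rise by 10.94 → E = 191.12, U = 26.04, labor force = 217.16 million.
New unemployment rate = 26.04 / 217.16 = 11.99%.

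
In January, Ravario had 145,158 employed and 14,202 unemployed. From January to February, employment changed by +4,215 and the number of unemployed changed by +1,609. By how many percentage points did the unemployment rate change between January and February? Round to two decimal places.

The unemployment rate changed by +0.66 percentage points.

January: labor force = 145,158 + 14,202 = 159,360; u = 14,202/159,360 = 8.91%.
February: labor force = 149,373 + 15,811 = 165,184; u = 15,811/165,184 = 9.57%.
Change = 9.57% − 8.91% = +0.66 pp.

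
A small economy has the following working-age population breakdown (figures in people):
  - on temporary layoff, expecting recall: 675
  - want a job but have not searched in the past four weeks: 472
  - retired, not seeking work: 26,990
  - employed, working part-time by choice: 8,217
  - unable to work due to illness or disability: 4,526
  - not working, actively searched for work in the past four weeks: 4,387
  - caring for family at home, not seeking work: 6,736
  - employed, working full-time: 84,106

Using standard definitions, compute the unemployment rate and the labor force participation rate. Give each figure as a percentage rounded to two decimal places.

Unemployment rate ≈ 5.20%; labor force participation rate ≈ 71.55%.

Employed = 8,217 + 84,106 = 92,323.
Unemployed = 675 + 4,387 = 5,062 (jobless and actively searching, or on temporary layoff).
Labor force = 92,323 + 5,062 = 97,385.
Not in labor force = 472 + 26,990 + 4,526 + 6,736 = 38,724 (those not working and not actively searching are outside the labor force — including those who want a job but have given up searching).
Civilian working-age population = 97,385 + 38,724 = 136,109.
Unemployment rate = 5,062 / 97,385 = 5.20%.
Labor force participation rate = 97,385 / 136,109 = 71.55%.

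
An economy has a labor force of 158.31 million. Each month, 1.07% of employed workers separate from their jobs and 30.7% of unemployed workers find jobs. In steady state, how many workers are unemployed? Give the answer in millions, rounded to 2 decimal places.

Steady-state unemployment rate u* = s/(s+f) = 1.07/(1.07+30.7) = 0.033680.
Unemployed = u* × labor force = 0.033680 × 158.31 ≈ 5.33 million.

About 5.33 million are unemployed in steady state.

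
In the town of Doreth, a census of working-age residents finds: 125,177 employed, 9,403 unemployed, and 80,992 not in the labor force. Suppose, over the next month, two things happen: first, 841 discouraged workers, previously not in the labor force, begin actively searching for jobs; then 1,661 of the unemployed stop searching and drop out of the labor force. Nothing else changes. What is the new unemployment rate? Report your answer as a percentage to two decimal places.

Initially, labor force = 125,177 + 9,403 = 134,580, so u = 9,403/134,580 = 6.99%.
After the first change, unemployed and labor force both rise by 841 → E = 125,177, U = 10,244, labor force = 135,421.
After the second change, unemployed and labor force both fall by 1,661 → E = 125,177, U = 8,583, labor force = 133,760.
New unemployment rate = 8,583 / 133,760 = 6.42%.

New unemployment rate ≈ 6.42%.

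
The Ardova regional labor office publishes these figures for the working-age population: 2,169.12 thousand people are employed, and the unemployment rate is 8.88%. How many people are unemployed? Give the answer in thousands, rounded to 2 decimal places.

Let U be the number unemployed. The labor force is E + U, and U/(E+U) = 0.0888.
So U = 0.0888 × 2,169.12 / (1 − 0.0888) = 192.6179 / 0.9112 ≈ 211.39 thousand.

About 211.39 thousand are unemployed.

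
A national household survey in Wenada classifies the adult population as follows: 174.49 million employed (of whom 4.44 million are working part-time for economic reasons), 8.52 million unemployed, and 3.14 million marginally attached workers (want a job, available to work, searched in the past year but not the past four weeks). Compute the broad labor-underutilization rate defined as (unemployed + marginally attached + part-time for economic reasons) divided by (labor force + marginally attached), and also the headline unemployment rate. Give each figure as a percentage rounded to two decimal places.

Broad underutilization rate ≈ 8.65%; headline unemployment rate ≈ 4.66%.

Labor force = 174.49 + 8.52 = 183.01 million.
Numerator = 8.52 + 3.14 + 4.44 = 16.10 million.
Denominator = 183.01 + 3.14 = 186.15 million.
Broad rate = 16.10 / 186.15 = 8.65%.
Headline unemployment rate = 8.52 / 183.01 = 4.66%.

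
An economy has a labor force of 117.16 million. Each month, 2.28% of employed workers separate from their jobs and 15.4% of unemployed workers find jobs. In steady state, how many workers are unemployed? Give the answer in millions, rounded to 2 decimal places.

Steady-state unemployment rate u* = s/(s+f) = 2.28/(2.28+15.4) = 0.128959.
Unemployed = u* × labor force = 0.128959 × 117.16 ≈ 15.11 million.

About 15.11 million are unemployed in steady state.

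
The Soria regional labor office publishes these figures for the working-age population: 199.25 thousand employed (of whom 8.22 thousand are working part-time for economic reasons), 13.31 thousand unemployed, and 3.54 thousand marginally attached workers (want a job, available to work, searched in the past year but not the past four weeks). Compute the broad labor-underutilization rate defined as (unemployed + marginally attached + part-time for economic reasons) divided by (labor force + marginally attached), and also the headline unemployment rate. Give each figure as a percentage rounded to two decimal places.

Labor force = 199.25 + 13.31 = 212.56 thousand.
Numerator = 13.31 + 3.54 + 8.22 = 25.07 thousand.
Denominator = 212.56 + 3.54 = 216.10 thousand.
Broad rate = 25.07 / 216.10 = 11.60%.
Headline unemployment rate = 13.31 / 212.56 = 6.26%.

Broad underutilization rate ≈ 11.60%; headline unemployment rate ≈ 6.26%.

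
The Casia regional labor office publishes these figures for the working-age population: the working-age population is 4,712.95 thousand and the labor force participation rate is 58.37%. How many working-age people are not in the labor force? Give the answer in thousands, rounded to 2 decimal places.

Share not in the labor force = 1 − 0.5837 = 0.4163.
Not in labor force = 0.4163 × 4,712.95 ≈ 1,962.00 thousand.

About 1,962.00 thousand are not in the labor force.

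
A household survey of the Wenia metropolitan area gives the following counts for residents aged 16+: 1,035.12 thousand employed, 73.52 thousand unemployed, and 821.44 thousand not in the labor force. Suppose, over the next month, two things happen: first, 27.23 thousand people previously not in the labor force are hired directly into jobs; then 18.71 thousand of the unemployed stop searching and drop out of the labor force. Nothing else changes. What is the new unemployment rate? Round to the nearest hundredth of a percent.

Initially, labor force = 1,035.12 + 73.52 = 1,108.64 thousand, so u = 73.52/1,108.64 = 6.63%.
After the first change, employed and labor force both rise by 27.23; unemployed unchanged → E = 1,062.35, U = 73.52, labor force = 1,135.87 thousand.
After the second change, unemployed and labor force both fall by 18.71 → E = 1,062.35, U = 54.81, labor force = 1,117.16 thousand.
New unemployment rate = 54.81 / 1,117.16 = 4.91%.

New unemployment rate ≈ 4.91%.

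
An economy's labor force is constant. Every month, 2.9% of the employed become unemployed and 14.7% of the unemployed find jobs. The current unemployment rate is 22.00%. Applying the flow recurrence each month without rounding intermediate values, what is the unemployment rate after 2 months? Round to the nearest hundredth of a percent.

With a fixed labor force, u_{t+1} = u_t + s·(1−u_t) − f·u_t = u_t·(1−s−f) + s.
Here 1−s−f = 0.824 and s = 0.029.
u_1 = 0.220000 × 0.824 + 0.029 = 0.210280.
u_2 = 0.210280 × 0.824 + 0.029 = 0.202271.

Unemployment rate after two months ≈ 20.23%.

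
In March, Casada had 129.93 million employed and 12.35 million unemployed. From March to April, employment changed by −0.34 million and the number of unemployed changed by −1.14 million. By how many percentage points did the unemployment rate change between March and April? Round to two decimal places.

The unemployment rate changed by −0.72 percentage points.

March: labor force = 129.93 + 12.35 = 142.28; u = 12.35/142.28 = 8.68%.
April: labor force = 129.59 + 11.21 = 140.80; u = 11.21/140.80 = 7.96%.
Change = 7.96% − 8.68% = −0.72 pp.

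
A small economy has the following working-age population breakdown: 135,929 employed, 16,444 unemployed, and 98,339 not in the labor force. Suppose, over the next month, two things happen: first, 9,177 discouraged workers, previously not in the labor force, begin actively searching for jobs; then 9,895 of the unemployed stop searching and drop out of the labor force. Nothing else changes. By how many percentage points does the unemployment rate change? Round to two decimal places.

The unemployment rate changes by −0.42 percentage points.

Initially, labor force = 135,929 + 16,444 = 152,373, so u = 16,444/152,373 = 10.79%.
After the first change, unemployed and labor force both rise by 9,177 → E = 135,929, U = 25,621, labor force = 161,550.
After the second change, unemployed and labor force both fall by 9,895 → E = 135,929, U = 15,726, labor force = 151,655.
New unemployment rate = 15,726 / 151,655 = 10.37%.
Change = 10.37% − 10.79% = −0.42 percentage points.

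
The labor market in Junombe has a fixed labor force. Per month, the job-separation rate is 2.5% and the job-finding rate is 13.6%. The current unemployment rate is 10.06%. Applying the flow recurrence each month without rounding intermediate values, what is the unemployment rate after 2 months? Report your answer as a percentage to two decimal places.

Unemployment rate after two months ≈ 11.68%.

With a fixed labor force, u_{t+1} = u_t + s·(1−u_t) − f·u_t = u_t·(1−s−f) + s.
Here 1−s−f = 0.839 and s = 0.025.
u_1 = 0.100600 × 0.839 + 0.025 = 0.109403.
u_2 = 0.109403 × 0.839 + 0.025 = 0.116789.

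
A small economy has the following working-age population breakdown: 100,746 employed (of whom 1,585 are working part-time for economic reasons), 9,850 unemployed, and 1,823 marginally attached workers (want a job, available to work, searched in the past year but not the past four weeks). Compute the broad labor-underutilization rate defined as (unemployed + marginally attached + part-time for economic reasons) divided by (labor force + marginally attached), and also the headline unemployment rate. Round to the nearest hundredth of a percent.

Labor force = 100,746 + 9,850 = 110,596.
Numerator = 9,850 + 1,823 + 1,585 = 13,258.
Denominator = 110,596 + 1,823 = 112,419.
Broad rate = 13,258 / 112,419 = 11.79%.
Headline unemployment rate = 9,850 / 110,596 = 8.91%.

Broad underutilization rate ≈ 11.79%; headline unemployment rate ≈ 8.91%.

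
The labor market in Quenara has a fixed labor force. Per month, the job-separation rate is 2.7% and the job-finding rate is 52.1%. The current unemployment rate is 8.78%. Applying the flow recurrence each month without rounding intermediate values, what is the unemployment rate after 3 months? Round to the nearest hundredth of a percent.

Unemployment rate after three months ≈ 5.28%.

With a fixed labor force, u_{t+1} = u_t + s·(1−u_t) − f·u_t = u_t·(1−s−f) + s.
Here 1−s−f = 0.452 and s = 0.027.
u_1 = 0.087800 × 0.452 + 0.027 = 0.066686.
u_2 = 0.066686 × 0.452 + 0.027 = 0.057142.
u_3 = 0.057142 × 0.452 + 0.027 = 0.052828.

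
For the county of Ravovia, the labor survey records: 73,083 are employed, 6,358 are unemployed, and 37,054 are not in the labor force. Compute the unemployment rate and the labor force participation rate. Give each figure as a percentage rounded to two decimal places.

Unemployment rate ≈ 8.00%; labor force participation rate ≈ 68.19%.

Labor force = employed + unemployed = 73,083 + 6,358 = 79,441.
Working-age population = 79,441 + 37,054 = 116,495.
Unemployment rate = 6,358 / 79,441 = 8.00%.
Labor force participation rate = 79,441 / 116,495 = 68.19%.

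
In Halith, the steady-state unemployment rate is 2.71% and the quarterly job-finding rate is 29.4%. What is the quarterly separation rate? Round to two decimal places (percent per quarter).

Separation rate ≈ 0.82% per quarter.

From u* = s/(s+f): s = u·f/(1−u).
s = 0.0271 × 29.4 / (1 − 0.0271) = 0.7967 / 0.9729 ≈ 0.82% per quarter.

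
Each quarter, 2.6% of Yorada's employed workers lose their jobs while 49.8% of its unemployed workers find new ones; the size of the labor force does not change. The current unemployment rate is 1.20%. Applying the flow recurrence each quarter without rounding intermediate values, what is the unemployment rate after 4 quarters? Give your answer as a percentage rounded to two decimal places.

With a fixed labor force, u_{t+1} = u_t + s·(1−u_t) − f·u_t = u_t·(1−s−f) + s.
Here 1−s−f = 0.476 and s = 0.026.
u_1 = 0.012000 × 0.476 + 0.026 = 0.031712.
u_2 = 0.031712 × 0.476 + 0.026 = 0.041095.
u_3 = 0.041095 × 0.476 + 0.026 = 0.045561.
u_4 = 0.045561 × 0.476 + 0.026 = 0.047687.

Unemployment rate after four quarters ≈ 4.77%.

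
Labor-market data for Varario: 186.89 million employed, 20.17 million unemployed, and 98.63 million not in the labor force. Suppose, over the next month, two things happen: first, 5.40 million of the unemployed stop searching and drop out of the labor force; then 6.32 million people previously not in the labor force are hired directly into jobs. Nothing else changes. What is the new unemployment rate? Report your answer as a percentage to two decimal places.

New unemployment rate ≈ 7.10%.

Initially, labor force = 186.89 + 20.17 = 207.06 million, so u = 20.17/207.06 = 9.74%.
After the first change, unemployed and labor force both fall by 5.40 → E = 186.89, U = 14.77, labor force = 201.66 million.
After the second change, employed and labor force both rise by 6.32; unemployed unchanged → E = 193.21, U = 14.77, labor force = 207.98 million.
New unemployment rate = 14.77 / 207.98 = 7.10%.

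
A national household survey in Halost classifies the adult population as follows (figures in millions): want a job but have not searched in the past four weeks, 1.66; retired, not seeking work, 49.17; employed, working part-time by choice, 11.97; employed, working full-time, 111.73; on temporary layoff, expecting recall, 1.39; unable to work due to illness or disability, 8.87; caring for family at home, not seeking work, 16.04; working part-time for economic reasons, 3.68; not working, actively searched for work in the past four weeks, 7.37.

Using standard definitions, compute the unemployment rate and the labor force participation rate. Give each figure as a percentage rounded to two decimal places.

Employed = 11.97 + 111.73 + 3.68 = 127.38 million (anyone who worked, including part-time for economic reasons, counts as employed).
Unemployed = 1.39 + 7.37 = 8.76 million (jobless and actively searching, or on temporary layoff).
Labor force = 127.38 + 8.76 = 136.14 million.
Not in labor force = 1.66 + 49.17 + 8.87 + 16.04 = 75.74 million (those not working and not actively searching are outside the labor force — including those who want a job but have given up searching).
Civilian working-age population = 136.14 + 75.74 = 211.88 million.
Unemployment rate = 8.76 / 136.14 = 6.43%.
Labor force participation rate = 136.14 / 211.88 = 64.25%.

Unemployment rate ≈ 6.43%; labor force participation rate ≈ 64.25%.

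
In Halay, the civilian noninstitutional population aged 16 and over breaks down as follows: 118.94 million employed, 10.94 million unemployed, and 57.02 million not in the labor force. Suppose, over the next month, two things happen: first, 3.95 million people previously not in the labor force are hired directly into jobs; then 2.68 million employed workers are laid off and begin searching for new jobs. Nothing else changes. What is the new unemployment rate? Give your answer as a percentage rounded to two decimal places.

Initially, labor force = 118.94 + 10.94 = 129.88 million, so u = 10.94/129.88 = 8.42%.
After the first change, employed and labor force both rise by 3.95; unemployed unchanged → E = 122.89, U = 10.94, labor force = 133.83 million.
After the second change, employed falls and unemployed rises by 2.68; labor force unchanged → E = 120.21, U = 13.62, labor force = 133.83 million.
New unemployment rate = 13.62 / 133.83 = 10.18%.

New unemployment rate ≈ 10.18%.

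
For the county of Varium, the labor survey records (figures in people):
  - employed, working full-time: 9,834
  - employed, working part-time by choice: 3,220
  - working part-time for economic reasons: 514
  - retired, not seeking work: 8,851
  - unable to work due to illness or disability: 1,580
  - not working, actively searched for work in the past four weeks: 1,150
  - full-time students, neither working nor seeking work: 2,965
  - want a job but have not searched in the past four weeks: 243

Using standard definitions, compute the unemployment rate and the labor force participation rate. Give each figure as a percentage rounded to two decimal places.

Employed = 9,834 + 3,220 + 514 = 13,568 (anyone who worked, including part-time for economic reasons, counts as employed).
Unemployed = 1,150.
Labor force = 13,568 + 1,150 = 14,718.
Not in labor force = 8,851 + 1,580 + 2,965 + 243 = 13,639 (those not working and not actively searching are outside the labor force — including those who want a job but have given up searching).
Civilian working-age population = 14,718 + 13,639 = 28,357.
Unemployment rate = 1,150 / 14,718 = 7.81%.
Labor force participation rate = 14,718 / 28,357 = 51.90%.

Unemployment rate ≈ 7.81%; labor force participation rate ≈ 51.90%.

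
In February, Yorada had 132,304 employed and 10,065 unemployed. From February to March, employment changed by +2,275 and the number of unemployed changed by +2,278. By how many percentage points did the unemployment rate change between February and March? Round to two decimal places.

The unemployment rate changed by +1.33 percentage points.

February: labor force = 132,304 + 10,065 = 142,369; u = 10,065/142,369 = 7.07%.
March: labor force = 134,579 + 12,343 = 146,922; u = 12,343/146,922 = 8.40%.
Change = 8.40% − 7.07% = +1.33 pp.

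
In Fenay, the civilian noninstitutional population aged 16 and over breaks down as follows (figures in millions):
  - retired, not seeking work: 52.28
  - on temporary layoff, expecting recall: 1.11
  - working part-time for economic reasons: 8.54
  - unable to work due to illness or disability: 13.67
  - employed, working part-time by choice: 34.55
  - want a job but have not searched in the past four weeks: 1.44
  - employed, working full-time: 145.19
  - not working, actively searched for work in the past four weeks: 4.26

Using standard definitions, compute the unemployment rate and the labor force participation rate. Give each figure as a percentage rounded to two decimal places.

Unemployment rate ≈ 2.77%; labor force participation rate ≈ 74.18%.

Employed = 8.54 + 34.55 + 145.19 = 188.28 million (anyone who worked, including part-time for economic reasons, counts as employed).
Unemployed = 1.11 + 4.26 = 5.37 million (jobless and actively searching, or on temporary layoff).
Labor force = 188.28 + 5.37 = 193.65 million.
Not in labor force = 52.28 + 13.67 + 1.44 = 67.39 million (those not working and not actively searching are outside the labor force — including those who want a job but have given up searching).
Civilian working-age population = 193.65 + 67.39 = 261.04 million.
Unemployment rate = 5.37 / 193.65 = 2.77%.
Labor force participation rate = 193.65 / 261.04 = 74.18%.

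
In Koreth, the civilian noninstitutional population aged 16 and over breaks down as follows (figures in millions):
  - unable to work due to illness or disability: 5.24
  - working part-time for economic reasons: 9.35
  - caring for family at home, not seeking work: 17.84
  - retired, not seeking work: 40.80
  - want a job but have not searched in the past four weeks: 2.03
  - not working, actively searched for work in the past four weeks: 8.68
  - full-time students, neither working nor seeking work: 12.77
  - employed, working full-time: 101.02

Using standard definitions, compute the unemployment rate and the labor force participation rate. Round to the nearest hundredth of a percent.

Unemployment rate ≈ 7.29%; labor force participation rate ≈ 60.21%.

Employed = 9.35 + 101.02 = 110.37 million (anyone who worked, including part-time for economic reasons, counts as employed).
Unemployed = 8.68 million.
Labor force = 110.37 + 8.68 = 119.05 million.
Not in labor force = 5.24 + 17.84 + 40.80 + 2.03 + 12.77 = 78.68 million (those not working and not actively searching are outside the labor force — including those who want a job but have given up searching).
Civilian working-age population = 119.05 + 78.68 = 197.73 million.
Unemployment rate = 8.68 / 119.05 = 7.29%.
Labor force participation rate = 119.05 / 197.73 = 60.21%.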